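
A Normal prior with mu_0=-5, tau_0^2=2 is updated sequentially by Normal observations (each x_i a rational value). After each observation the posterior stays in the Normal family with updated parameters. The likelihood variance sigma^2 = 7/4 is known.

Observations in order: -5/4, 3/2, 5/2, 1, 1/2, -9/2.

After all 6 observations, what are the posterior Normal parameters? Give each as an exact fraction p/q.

mu_0=-37/55, tau_0^2=14/55

obs 1: x=-5/4 → posterior Normal(-3, 14/15)
obs 2: x=3/2 → posterior Normal(-33/23, 14/23)
obs 3: x=5/2 → posterior Normal(-13/31, 14/31)
obs 4: x=1 → posterior Normal(-5/39, 14/39)
obs 5: x=1/2 → posterior Normal(-1/47, 14/47)
obs 6: x=-9/2 → posterior Normal(-37/55, 14/55)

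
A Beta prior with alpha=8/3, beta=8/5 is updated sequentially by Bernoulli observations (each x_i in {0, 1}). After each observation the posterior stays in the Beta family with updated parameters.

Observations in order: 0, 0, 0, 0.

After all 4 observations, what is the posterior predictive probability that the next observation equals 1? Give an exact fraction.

10/31

obs 1: x=0 → posterior Beta(8/3, 13/5)
obs 2: x=0 → posterior Beta(8/3, 18/5)
obs 3: x=0 → posterior Beta(8/3, 23/5)
obs 4: x=0 → posterior Beta(8/3, 28/5)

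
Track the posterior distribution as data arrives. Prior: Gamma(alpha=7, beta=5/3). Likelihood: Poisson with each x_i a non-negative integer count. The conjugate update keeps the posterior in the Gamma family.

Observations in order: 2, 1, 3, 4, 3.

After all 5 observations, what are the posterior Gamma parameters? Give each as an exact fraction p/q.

obs 1: x=2 → posterior Gamma(9, 8/3)
obs 2: x=1 → posterior Gamma(10, 11/3)
obs 3: x=3 → posterior Gamma(13, 14/3)
obs 4: x=4 → posterior Gamma(17, 17/3)
obs 5: x=3 → posterior Gamma(20, 20/3)

alpha=20, beta=20/3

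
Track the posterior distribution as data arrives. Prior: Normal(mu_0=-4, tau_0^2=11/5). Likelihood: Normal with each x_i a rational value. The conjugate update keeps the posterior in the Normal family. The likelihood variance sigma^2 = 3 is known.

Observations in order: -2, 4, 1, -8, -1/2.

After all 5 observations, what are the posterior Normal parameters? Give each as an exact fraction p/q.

obs 1: x=-2 → posterior Normal(-41/13, 33/26)
obs 2: x=4 → posterior Normal(-38/37, 33/37)
obs 3: x=1 → posterior Normal(-9/16, 11/16)
obs 4: x=-8 → posterior Normal(-115/59, 33/59)
obs 5: x=-1/2 → posterior Normal(-241/140, 33/70)

mu_0=-241/140, tau_0^2=33/70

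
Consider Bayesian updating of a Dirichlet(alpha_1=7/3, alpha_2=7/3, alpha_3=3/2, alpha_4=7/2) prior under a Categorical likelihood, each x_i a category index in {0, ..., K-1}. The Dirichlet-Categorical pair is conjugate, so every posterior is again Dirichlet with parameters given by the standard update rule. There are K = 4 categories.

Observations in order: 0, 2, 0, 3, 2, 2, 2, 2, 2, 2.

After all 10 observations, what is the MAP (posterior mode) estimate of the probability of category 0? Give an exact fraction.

obs 1: x=0 → posterior Dirichlet(10/3, 7/3, 3/2, 7/2)
obs 2: x=2 → posterior Dirichlet(10/3, 7/3, 5/2, 7/2)
obs 3: x=0 → posterior Dirichlet(13/3, 7/3, 5/2, 7/2)
obs 4: x=3 → posterior Dirichlet(13/3, 7/3, 5/2, 9/2)
obs 5: x=2 → posterior Dirichlet(13/3, 7/3, 7/2, 9/2)
obs 6: x=2 → posterior Dirichlet(13/3, 7/3, 9/2, 9/2)
obs 7: x=2 → posterior Dirichlet(13/3, 7/3, 11/2, 9/2)
obs 8: x=2 → posterior Dirichlet(13/3, 7/3, 13/2, 9/2)
obs 9: x=2 → posterior Dirichlet(13/3, 7/3, 15/2, 9/2)
obs 10: x=2 → posterior Dirichlet(13/3, 7/3, 17/2, 9/2)

10/47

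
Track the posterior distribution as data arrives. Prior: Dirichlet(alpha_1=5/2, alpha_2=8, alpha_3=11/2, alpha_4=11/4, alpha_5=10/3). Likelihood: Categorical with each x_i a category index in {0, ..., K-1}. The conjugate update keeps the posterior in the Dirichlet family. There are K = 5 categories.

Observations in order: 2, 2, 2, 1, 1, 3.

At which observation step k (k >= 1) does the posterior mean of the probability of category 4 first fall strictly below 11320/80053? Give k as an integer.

obs 1: x=2 → posterior Dirichlet(5/2, 8, 13/2, 11/4, 10/3)
obs 2: x=2 → posterior Dirichlet(5/2, 8, 15/2, 11/4, 10/3)
obs 3: x=2 → posterior Dirichlet(5/2, 8, 17/2, 11/4, 10/3)
obs 4: x=1 → posterior Dirichlet(5/2, 9, 17/2, 11/4, 10/3)
obs 5: x=1 → posterior Dirichlet(5/2, 10, 17/2, 11/4, 10/3)
obs 6: x=3 → posterior Dirichlet(5/2, 10, 17/2, 15/4, 10/3)

k = 2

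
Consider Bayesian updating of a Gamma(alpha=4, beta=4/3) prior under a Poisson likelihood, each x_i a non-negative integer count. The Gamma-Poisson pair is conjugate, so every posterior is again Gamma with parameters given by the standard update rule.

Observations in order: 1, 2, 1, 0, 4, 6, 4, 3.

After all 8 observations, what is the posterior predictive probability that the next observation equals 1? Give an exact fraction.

113243177546191832848622203853969817600/596216567187872108348956733961803993281

obs 1: x=1 → posterior Gamma(5, 7/3)
obs 2: x=2 → posterior Gamma(7, 10/3)
obs 3: x=1 → posterior Gamma(8, 13/3)
obs 4: x=0 → posterior Gamma(8, 16/3)
obs 5: x=4 → posterior Gamma(12, 19/3)
obs 6: x=6 → posterior Gamma(18, 22/3)
obs 7: x=4 → posterior Gamma(22, 25/3)
obs 8: x=3 → posterior Gamma(25, 28/3)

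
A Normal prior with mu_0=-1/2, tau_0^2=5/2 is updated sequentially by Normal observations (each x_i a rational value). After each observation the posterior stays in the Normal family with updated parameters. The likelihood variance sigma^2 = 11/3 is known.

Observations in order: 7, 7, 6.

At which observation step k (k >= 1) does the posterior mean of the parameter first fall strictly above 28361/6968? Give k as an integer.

obs 1: x=7 → posterior Normal(94/37, 55/37)
obs 2: x=7 → posterior Normal(199/52, 55/52)
obs 3: x=6 → posterior Normal(289/67, 55/67)

k = 3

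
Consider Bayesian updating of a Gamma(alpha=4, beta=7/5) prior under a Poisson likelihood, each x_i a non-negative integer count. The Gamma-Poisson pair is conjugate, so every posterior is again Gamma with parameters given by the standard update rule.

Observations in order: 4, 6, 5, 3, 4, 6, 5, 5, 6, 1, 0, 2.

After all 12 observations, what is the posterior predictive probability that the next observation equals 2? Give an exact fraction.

obs 1: x=4 → posterior Gamma(8, 12/5)
obs 2: x=6 → posterior Gamma(14, 17/5)
obs 3: x=5 → posterior Gamma(19, 22/5)
obs 4: x=3 → posterior Gamma(22, 27/5)
obs 5: x=4 → posterior Gamma(26, 32/5)
obs 6: x=6 → posterior Gamma(32, 37/5)
obs 7: x=5 → posterior Gamma(37, 42/5)
obs 8: x=5 → posterior Gamma(42, 47/5)
obs 9: x=6 → posterior Gamma(48, 52/5)
obs 10: x=1 → posterior Gamma(49, 57/5)
obs 11: x=0 → posterior Gamma(49, 62/5)
obs 12: x=2 → posterior Gamma(51, 67/5)

7449844710133472542936150243370472090477201086969180859320960775988876025416351713351854606523575/45758424241397587395097723251101466534673328005850714320740974694010889242513134649511398229409792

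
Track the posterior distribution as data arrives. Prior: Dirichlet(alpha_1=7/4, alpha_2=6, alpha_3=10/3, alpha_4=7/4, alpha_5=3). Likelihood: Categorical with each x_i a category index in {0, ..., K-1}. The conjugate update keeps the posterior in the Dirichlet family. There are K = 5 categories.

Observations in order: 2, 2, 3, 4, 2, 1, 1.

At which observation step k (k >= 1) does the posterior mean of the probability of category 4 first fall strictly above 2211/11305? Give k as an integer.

obs 1: x=2 → posterior Dirichlet(7/4, 6, 13/3, 7/4, 3)
obs 2: x=2 → posterior Dirichlet(7/4, 6, 16/3, 7/4, 3)
obs 3: x=3 → posterior Dirichlet(7/4, 6, 16/3, 11/4, 3)
obs 4: x=4 → posterior Dirichlet(7/4, 6, 16/3, 11/4, 4)
obs 5: x=2 → posterior Dirichlet(7/4, 6, 19/3, 11/4, 4)
obs 6: x=1 → posterior Dirichlet(7/4, 7, 19/3, 11/4, 4)
obs 7: x=1 → posterior Dirichlet(7/4, 8, 19/3, 11/4, 4)

k = 4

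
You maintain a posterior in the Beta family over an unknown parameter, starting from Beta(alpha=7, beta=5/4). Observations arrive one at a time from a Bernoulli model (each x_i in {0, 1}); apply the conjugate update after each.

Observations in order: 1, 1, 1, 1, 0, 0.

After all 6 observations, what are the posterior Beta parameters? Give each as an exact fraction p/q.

obs 1: x=1 → posterior Beta(8, 5/4)
obs 2: x=1 → posterior Beta(9, 5/4)
obs 3: x=1 → posterior Beta(10, 5/4)
obs 4: x=1 → posterior Beta(11, 5/4)
obs 5: x=0 → posterior Beta(11, 9/4)
obs 6: x=0 → posterior Beta(11, 13/4)

alpha=11, beta=13/4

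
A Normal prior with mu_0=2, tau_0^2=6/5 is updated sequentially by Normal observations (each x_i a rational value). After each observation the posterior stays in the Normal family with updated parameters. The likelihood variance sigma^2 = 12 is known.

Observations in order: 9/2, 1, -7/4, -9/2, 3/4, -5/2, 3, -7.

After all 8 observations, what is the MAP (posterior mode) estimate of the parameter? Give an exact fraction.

3/4

obs 1: x=9/2 → posterior Normal(49/22, 12/11)
obs 2: x=1 → posterior Normal(17/8, 1)
obs 3: x=-7/4 → posterior Normal(95/52, 12/13)
obs 4: x=-9/2 → posterior Normal(11/8, 6/7)
obs 5: x=3/4 → posterior Normal(4/3, 4/5)
obs 6: x=-5/2 → posterior Normal(35/32, 3/4)
obs 7: x=3 → posterior Normal(41/34, 12/17)
obs 8: x=-7 → posterior Normal(3/4, 2/3)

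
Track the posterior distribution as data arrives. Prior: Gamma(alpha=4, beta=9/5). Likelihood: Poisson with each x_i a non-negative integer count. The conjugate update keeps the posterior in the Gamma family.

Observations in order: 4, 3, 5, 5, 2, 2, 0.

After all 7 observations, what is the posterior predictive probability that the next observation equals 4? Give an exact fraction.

obs 1: x=4 → posterior Gamma(8, 14/5)
obs 2: x=3 → posterior Gamma(11, 19/5)
obs 3: x=5 → posterior Gamma(16, 24/5)
obs 4: x=5 → posterior Gamma(21, 29/5)
obs 5: x=2 → posterior Gamma(23, 34/5)
obs 6: x=2 → posterior Gamma(25, 39/5)
obs 7: x=0 → posterior Gamma(25, 44/5)

223009210350374775484664163644748356124672000000/1481113296616977741464105532513750734030421355207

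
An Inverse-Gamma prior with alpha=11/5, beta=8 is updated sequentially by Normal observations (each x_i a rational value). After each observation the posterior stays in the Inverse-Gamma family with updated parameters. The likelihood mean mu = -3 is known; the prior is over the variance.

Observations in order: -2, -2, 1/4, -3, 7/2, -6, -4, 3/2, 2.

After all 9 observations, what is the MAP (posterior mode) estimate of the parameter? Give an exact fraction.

10085/1232

obs 1: x=-2 → posterior Inverse-Gamma(27/10, 17/2)
obs 2: x=-2 → posterior Inverse-Gamma(16/5, 9)
obs 3: x=1/4 → posterior Inverse-Gamma(37/10, 457/32)
obs 4: x=-3 → posterior Inverse-Gamma(21/5, 457/32)
obs 5: x=7/2 → posterior Inverse-Gamma(47/10, 1133/32)
obs 6: x=-6 → posterior Inverse-Gamma(26/5, 1277/32)
obs 7: x=-4 → posterior Inverse-Gamma(57/10, 1293/32)
obs 8: x=3/2 → posterior Inverse-Gamma(31/5, 1617/32)
obs 9: x=2 → posterior Inverse-Gamma(67/10, 2017/32)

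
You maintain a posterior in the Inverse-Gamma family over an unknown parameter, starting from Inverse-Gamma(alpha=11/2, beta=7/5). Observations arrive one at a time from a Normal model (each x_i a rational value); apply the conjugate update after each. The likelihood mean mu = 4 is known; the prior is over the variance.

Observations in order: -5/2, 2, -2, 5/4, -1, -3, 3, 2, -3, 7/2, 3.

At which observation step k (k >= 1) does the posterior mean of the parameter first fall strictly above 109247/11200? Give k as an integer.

k = 6

obs 1: x=-5/2 → posterior Inverse-Gamma(6, 901/40)
obs 2: x=2 → posterior Inverse-Gamma(13/2, 981/40)
obs 3: x=-2 → posterior Inverse-Gamma(7, 1701/40)
obs 4: x=5/4 → posterior Inverse-Gamma(15/2, 7409/160)
obs 5: x=-1 → posterior Inverse-Gamma(8, 9409/160)
obs 6: x=-3 → posterior Inverse-Gamma(17/2, 13329/160)
obs 7: x=3 → posterior Inverse-Gamma(9, 13409/160)
obs 8: x=2 → posterior Inverse-Gamma(19/2, 13729/160)
obs 9: x=-3 → posterior Inverse-Gamma(10, 17649/160)
obs 10: x=7/2 → posterior Inverse-Gamma(21/2, 17669/160)
obs 11: x=3 → posterior Inverse-Gamma(11, 17749/160)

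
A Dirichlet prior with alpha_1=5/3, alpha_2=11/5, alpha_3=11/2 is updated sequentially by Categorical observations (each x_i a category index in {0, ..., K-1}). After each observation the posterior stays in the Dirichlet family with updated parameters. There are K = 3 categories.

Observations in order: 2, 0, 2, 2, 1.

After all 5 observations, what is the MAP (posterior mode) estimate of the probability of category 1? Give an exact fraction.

6/31

obs 1: x=2 → posterior Dirichlet(5/3, 11/5, 13/2)
obs 2: x=0 → posterior Dirichlet(8/3, 11/5, 13/2)
obs 3: x=2 → posterior Dirichlet(8/3, 11/5, 15/2)
obs 4: x=2 → posterior Dirichlet(8/3, 11/5, 17/2)
obs 5: x=1 → posterior Dirichlet(8/3, 16/5, 17/2)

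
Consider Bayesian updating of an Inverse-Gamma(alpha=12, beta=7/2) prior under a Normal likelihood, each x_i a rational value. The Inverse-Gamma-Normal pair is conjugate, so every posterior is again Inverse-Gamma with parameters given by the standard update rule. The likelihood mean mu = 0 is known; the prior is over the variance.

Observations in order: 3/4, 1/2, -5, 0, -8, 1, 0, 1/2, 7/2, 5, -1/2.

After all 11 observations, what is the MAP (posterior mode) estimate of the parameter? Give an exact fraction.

obs 1: x=3/4 → posterior Inverse-Gamma(25/2, 121/32)
obs 2: x=1/2 → posterior Inverse-Gamma(13, 125/32)
obs 3: x=-5 → posterior Inverse-Gamma(27/2, 525/32)
obs 4: x=0 → posterior Inverse-Gamma(14, 525/32)
obs 5: x=-8 → posterior Inverse-Gamma(29/2, 1549/32)
obs 6: x=1 → posterior Inverse-Gamma(15, 1565/32)
obs 7: x=0 → posterior Inverse-Gamma(31/2, 1565/32)
obs 8: x=1/2 → posterior Inverse-Gamma(16, 1569/32)
obs 9: x=7/2 → posterior Inverse-Gamma(33/2, 1765/32)
obs 10: x=5 → posterior Inverse-Gamma(17, 2165/32)
obs 11: x=-1/2 → posterior Inverse-Gamma(35/2, 2169/32)

2169/592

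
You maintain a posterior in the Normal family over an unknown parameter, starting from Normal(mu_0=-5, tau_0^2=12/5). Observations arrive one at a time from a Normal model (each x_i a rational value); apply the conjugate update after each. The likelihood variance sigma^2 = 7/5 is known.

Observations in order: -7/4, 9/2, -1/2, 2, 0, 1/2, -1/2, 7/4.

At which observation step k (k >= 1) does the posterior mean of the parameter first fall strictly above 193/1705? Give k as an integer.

obs 1: x=-7/4 → posterior Normal(-56/19, 84/95)
obs 2: x=9/2 → posterior Normal(-2/31, 84/155)
obs 3: x=-1/2 → posterior Normal(-8/43, 84/215)
obs 4: x=2 → posterior Normal(16/55, 84/275)
obs 5: x=0 → posterior Normal(16/67, 84/335)
obs 6: x=1/2 → posterior Normal(22/79, 84/395)
obs 7: x=-1/2 → posterior Normal(16/91, 12/65)
obs 8: x=7/4 → posterior Normal(37/103, 84/515)

k = 4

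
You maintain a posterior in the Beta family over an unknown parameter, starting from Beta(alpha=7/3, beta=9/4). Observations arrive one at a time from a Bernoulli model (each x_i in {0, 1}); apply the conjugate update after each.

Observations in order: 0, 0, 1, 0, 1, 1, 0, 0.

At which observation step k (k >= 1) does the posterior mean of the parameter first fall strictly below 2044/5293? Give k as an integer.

obs 1: x=0 → posterior Beta(7/3, 13/4)
obs 2: x=0 → posterior Beta(7/3, 17/4)
obs 3: x=1 → posterior Beta(10/3, 17/4)
obs 4: x=0 → posterior Beta(10/3, 21/4)
obs 5: x=1 → posterior Beta(13/3, 21/4)
obs 6: x=1 → posterior Beta(16/3, 21/4)
obs 7: x=0 → posterior Beta(16/3, 25/4)
obs 8: x=0 → posterior Beta(16/3, 29/4)

k = 2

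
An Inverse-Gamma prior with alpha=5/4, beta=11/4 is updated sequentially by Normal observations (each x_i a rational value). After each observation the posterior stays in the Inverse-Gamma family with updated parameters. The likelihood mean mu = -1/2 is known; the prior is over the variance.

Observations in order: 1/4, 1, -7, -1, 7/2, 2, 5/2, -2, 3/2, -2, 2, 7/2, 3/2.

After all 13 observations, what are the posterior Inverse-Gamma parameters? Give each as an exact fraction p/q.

obs 1: x=1/4 → posterior Inverse-Gamma(7/4, 97/32)
obs 2: x=1 → posterior Inverse-Gamma(9/4, 133/32)
obs 3: x=-7 → posterior Inverse-Gamma(11/4, 809/32)
obs 4: x=-1 → posterior Inverse-Gamma(13/4, 813/32)
obs 5: x=7/2 → posterior Inverse-Gamma(15/4, 1069/32)
obs 6: x=2 → posterior Inverse-Gamma(17/4, 1169/32)
obs 7: x=5/2 → posterior Inverse-Gamma(19/4, 1313/32)
obs 8: x=-2 → posterior Inverse-Gamma(21/4, 1349/32)
obs 9: x=3/2 → posterior Inverse-Gamma(23/4, 1413/32)
obs 10: x=-2 → posterior Inverse-Gamma(25/4, 1449/32)
obs 11: x=2 → posterior Inverse-Gamma(27/4, 1549/32)
obs 12: x=7/2 → posterior Inverse-Gamma(29/4, 1805/32)
obs 13: x=3/2 → posterior Inverse-Gamma(31/4, 1869/32)

alpha=31/4, beta=1869/32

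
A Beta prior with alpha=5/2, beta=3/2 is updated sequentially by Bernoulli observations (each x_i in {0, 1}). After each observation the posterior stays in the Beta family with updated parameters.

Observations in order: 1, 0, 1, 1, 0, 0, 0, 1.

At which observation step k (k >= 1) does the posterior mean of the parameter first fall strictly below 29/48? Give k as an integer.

obs 1: x=1 → posterior Beta(7/2, 3/2)
obs 2: x=0 → posterior Beta(7/2, 5/2)
obs 3: x=1 → posterior Beta(9/2, 5/2)
obs 4: x=1 → posterior Beta(11/2, 5/2)
obs 5: x=0 → posterior Beta(11/2, 7/2)
obs 6: x=0 → posterior Beta(11/2, 9/2)
obs 7: x=0 → posterior Beta(11/2, 11/2)
obs 8: x=1 → posterior Beta(13/2, 11/2)

k = 2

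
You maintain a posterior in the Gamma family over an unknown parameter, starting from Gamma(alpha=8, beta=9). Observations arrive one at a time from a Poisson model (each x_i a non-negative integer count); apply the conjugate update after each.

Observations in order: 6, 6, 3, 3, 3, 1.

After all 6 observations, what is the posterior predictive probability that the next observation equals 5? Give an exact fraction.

3334742671119087151251733303070068359375/87112285931760246646623899502532662132736

obs 1: x=6 → posterior Gamma(14, 10)
obs 2: x=6 → posterior Gamma(20, 11)
obs 3: x=3 → posterior Gamma(23, 12)
obs 4: x=3 → posterior Gamma(26, 13)
obs 5: x=3 → posterior Gamma(29, 14)
obs 6: x=1 → posterior Gamma(30, 15)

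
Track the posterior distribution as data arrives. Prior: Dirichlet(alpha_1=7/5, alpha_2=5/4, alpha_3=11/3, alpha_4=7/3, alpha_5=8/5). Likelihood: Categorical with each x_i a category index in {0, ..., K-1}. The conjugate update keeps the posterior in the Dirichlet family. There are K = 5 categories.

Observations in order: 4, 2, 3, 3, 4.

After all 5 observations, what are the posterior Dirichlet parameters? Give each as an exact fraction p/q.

obs 1: x=4 → posterior Dirichlet(7/5, 5/4, 11/3, 7/3, 13/5)
obs 2: x=2 → posterior Dirichlet(7/5, 5/4, 14/3, 7/3, 13/5)
obs 3: x=3 → posterior Dirichlet(7/5, 5/4, 14/3, 10/3, 13/5)
obs 4: x=3 → posterior Dirichlet(7/5, 5/4, 14/3, 13/3, 13/5)
obs 5: x=4 → posterior Dirichlet(7/5, 5/4, 14/3, 13/3, 18/5)

alpha_1=7/5, alpha_2=5/4, alpha_3=14/3, alpha_4=13/3, alpha_5=18/5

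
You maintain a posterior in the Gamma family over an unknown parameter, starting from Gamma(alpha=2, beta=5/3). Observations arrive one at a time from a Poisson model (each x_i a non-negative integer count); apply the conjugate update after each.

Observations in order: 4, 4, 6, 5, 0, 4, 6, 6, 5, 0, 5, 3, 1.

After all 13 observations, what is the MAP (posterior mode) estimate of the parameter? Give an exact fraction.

obs 1: x=4 → posterior Gamma(6, 8/3)
obs 2: x=4 → posterior Gamma(10, 11/3)
obs 3: x=6 → posterior Gamma(16, 14/3)
obs 4: x=5 → posterior Gamma(21, 17/3)
obs 5: x=0 → posterior Gamma(21, 20/3)
obs 6: x=4 → posterior Gamma(25, 23/3)
obs 7: x=6 → posterior Gamma(31, 26/3)
obs 8: x=6 → posterior Gamma(37, 29/3)
obs 9: x=5 → posterior Gamma(42, 32/3)
obs 10: x=0 → posterior Gamma(42, 35/3)
obs 11: x=5 → posterior Gamma(47, 38/3)
obs 12: x=3 → posterior Gamma(50, 41/3)
obs 13: x=1 → posterior Gamma(51, 44/3)

75/22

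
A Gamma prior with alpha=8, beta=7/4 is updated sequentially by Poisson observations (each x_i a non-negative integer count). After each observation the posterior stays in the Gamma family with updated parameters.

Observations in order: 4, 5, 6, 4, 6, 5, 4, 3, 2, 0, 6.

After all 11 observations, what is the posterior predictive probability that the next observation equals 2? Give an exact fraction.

obs 1: x=4 → posterior Gamma(12, 11/4)
obs 2: x=5 → posterior Gamma(17, 15/4)
obs 3: x=6 → posterior Gamma(23, 19/4)
obs 4: x=4 → posterior Gamma(27, 23/4)
obs 5: x=6 → posterior Gamma(33, 27/4)
obs 6: x=5 → posterior Gamma(38, 31/4)
obs 7: x=4 → posterior Gamma(42, 35/4)
obs 8: x=3 → posterior Gamma(45, 39/4)
obs 9: x=2 → posterior Gamma(47, 43/4)
obs 10: x=0 → posterior Gamma(47, 47/4)
obs 11: x=6 → posterior Gamma(53, 51/4)

72607076369803833195233436936463607382329540181132560260332813804056302585999525286556649417296/524744532468751923546122657597368049278513737089035272057324643668607677682302892208099365234375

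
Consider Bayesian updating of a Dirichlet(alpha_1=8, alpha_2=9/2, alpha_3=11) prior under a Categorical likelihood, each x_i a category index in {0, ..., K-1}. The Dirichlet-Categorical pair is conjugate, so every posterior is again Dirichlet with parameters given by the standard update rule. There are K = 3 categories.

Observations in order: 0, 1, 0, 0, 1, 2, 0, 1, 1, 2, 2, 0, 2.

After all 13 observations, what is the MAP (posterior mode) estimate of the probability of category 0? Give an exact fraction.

obs 1: x=0 → posterior Dirichlet(9, 9/2, 11)
obs 2: x=1 → posterior Dirichlet(9, 11/2, 11)
obs 3: x=0 → posterior Dirichlet(10, 11/2, 11)
obs 4: x=0 → posterior Dirichlet(11, 11/2, 11)
obs 5: x=1 → posterior Dirichlet(11, 13/2, 11)
obs 6: x=2 → posterior Dirichlet(11, 13/2, 12)
obs 7: x=0 → posterior Dirichlet(12, 13/2, 12)
obs 8: x=1 → posterior Dirichlet(12, 15/2, 12)
obs 9: x=1 → posterior Dirichlet(12, 17/2, 12)
obs 10: x=2 → posterior Dirichlet(12, 17/2, 13)
obs 11: x=2 → posterior Dirichlet(12, 17/2, 14)
obs 12: x=0 → posterior Dirichlet(13, 17/2, 14)
obs 13: x=2 → posterior Dirichlet(13, 17/2, 15)

24/67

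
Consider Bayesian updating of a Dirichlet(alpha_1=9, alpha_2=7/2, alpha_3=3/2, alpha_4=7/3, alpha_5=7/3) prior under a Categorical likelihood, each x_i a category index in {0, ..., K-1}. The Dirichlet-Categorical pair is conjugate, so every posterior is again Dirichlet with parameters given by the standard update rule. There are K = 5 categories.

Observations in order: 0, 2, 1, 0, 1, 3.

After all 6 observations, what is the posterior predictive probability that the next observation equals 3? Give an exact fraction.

obs 1: x=0 → posterior Dirichlet(10, 7/2, 3/2, 7/3, 7/3)
obs 2: x=2 → posterior Dirichlet(10, 7/2, 5/2, 7/3, 7/3)
obs 3: x=1 → posterior Dirichlet(10, 9/2, 5/2, 7/3, 7/3)
obs 4: x=0 → posterior Dirichlet(11, 9/2, 5/2, 7/3, 7/3)
obs 5: x=1 → posterior Dirichlet(11, 11/2, 5/2, 7/3, 7/3)
obs 6: x=3 → posterior Dirichlet(11, 11/2, 5/2, 10/3, 7/3)

5/37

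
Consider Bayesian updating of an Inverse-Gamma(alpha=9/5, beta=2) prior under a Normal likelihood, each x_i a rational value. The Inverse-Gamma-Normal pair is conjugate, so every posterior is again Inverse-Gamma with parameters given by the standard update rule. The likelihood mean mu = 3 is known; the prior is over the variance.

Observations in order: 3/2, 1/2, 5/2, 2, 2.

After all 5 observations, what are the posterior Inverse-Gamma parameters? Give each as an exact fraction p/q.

alpha=43/10, beta=59/8

obs 1: x=3/2 → posterior Inverse-Gamma(23/10, 25/8)
obs 2: x=1/2 → posterior Inverse-Gamma(14/5, 25/4)
obs 3: x=5/2 → posterior Inverse-Gamma(33/10, 51/8)
obs 4: x=2 → posterior Inverse-Gamma(19/5, 55/8)
obs 5: x=2 → posterior Inverse-Gamma(43/10, 59/8)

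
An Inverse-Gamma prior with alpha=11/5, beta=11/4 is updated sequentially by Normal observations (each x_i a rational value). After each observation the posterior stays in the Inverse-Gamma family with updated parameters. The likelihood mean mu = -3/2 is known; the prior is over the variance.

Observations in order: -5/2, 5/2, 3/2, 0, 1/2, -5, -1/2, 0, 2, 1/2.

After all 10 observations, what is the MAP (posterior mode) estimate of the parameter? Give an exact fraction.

obs 1: x=-5/2 → posterior Inverse-Gamma(27/10, 13/4)
obs 2: x=5/2 → posterior Inverse-Gamma(16/5, 45/4)
obs 3: x=3/2 → posterior Inverse-Gamma(37/10, 63/4)
obs 4: x=0 → posterior Inverse-Gamma(21/5, 135/8)
obs 5: x=1/2 → posterior Inverse-Gamma(47/10, 151/8)
obs 6: x=-5 → posterior Inverse-Gamma(26/5, 25)
obs 7: x=-1/2 → posterior Inverse-Gamma(57/10, 51/2)
obs 8: x=0 → posterior Inverse-Gamma(31/5, 213/8)
obs 9: x=2 → posterior Inverse-Gamma(67/10, 131/4)
obs 10: x=1/2 → posterior Inverse-Gamma(36/5, 139/4)

695/164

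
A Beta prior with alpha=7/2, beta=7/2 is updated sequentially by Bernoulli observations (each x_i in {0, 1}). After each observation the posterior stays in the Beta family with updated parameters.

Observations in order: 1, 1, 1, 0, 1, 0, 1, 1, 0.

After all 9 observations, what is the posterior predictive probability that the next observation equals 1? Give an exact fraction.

obs 1: x=1 → posterior Beta(9/2, 7/2)
obs 2: x=1 → posterior Beta(11/2, 7/2)
obs 3: x=1 → posterior Beta(13/2, 7/2)
obs 4: x=0 → posterior Beta(13/2, 9/2)
obs 5: x=1 → posterior Beta(15/2, 9/2)
obs 6: x=0 → posterior Beta(15/2, 11/2)
obs 7: x=1 → posterior Beta(17/2, 11/2)
obs 8: x=1 → posterior Beta(19/2, 11/2)
obs 9: x=0 → posterior Beta(19/2, 13/2)

19/32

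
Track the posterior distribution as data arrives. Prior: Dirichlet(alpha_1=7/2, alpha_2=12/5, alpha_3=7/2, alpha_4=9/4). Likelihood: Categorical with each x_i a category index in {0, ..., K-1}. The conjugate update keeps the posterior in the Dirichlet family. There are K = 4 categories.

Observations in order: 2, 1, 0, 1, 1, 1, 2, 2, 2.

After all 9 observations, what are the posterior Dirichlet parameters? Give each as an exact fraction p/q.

obs 1: x=2 → posterior Dirichlet(7/2, 12/5, 9/2, 9/4)
obs 2: x=1 → posterior Dirichlet(7/2, 17/5, 9/2, 9/4)
obs 3: x=0 → posterior Dirichlet(9/2, 17/5, 9/2, 9/4)
obs 4: x=1 → posterior Dirichlet(9/2, 22/5, 9/2, 9/4)
obs 5: x=1 → posterior Dirichlet(9/2, 27/5, 9/2, 9/4)
obs 6: x=1 → posterior Dirichlet(9/2, 32/5, 9/2, 9/4)
obs 7: x=2 → posterior Dirichlet(9/2, 32/5, 11/2, 9/4)
obs 8: x=2 → posterior Dirichlet(9/2, 32/5, 13/2, 9/4)
obs 9: x=2 → posterior Dirichlet(9/2, 32/5, 15/2, 9/4)

alpha_1=9/2, alpha_2=32/5, alpha_3=15/2, alpha_4=9/4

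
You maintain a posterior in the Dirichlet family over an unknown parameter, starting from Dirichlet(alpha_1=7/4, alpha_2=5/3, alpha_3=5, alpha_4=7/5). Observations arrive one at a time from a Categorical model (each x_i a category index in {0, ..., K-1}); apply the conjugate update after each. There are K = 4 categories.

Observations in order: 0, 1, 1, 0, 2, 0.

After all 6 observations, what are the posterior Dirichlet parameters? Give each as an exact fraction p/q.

alpha_1=19/4, alpha_2=11/3, alpha_3=6, alpha_4=7/5

obs 1: x=0 → posterior Dirichlet(11/4, 5/3, 5, 7/5)
obs 2: x=1 → posterior Dirichlet(11/4, 8/3, 5, 7/5)
obs 3: x=1 → posterior Dirichlet(11/4, 11/3, 5, 7/5)
obs 4: x=0 → posterior Dirichlet(15/4, 11/3, 5, 7/5)
obs 5: x=2 → posterior Dirichlet(15/4, 11/3, 6, 7/5)
obs 6: x=0 → posterior Dirichlet(19/4, 11/3, 6, 7/5)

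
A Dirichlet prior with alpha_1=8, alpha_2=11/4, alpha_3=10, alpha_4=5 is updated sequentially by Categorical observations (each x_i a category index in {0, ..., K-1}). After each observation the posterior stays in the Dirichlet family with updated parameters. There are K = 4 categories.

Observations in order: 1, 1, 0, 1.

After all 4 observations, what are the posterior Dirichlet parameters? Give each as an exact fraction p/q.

alpha_1=9, alpha_2=23/4, alpha_3=10, alpha_4=5

obs 1: x=1 → posterior Dirichlet(8, 15/4, 10, 5)
obs 2: x=1 → posterior Dirichlet(8, 19/4, 10, 5)
obs 3: x=0 → posterior Dirichlet(9, 19/4, 10, 5)
obs 4: x=1 → posterior Dirichlet(9, 23/4, 10, 5)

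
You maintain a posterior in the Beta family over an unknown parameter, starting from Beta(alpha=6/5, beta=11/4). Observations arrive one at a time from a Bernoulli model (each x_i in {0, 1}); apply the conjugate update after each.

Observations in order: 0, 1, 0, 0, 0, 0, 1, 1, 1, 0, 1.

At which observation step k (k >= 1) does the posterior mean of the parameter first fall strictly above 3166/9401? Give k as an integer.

obs 1: x=0 → posterior Beta(6/5, 15/4)
obs 2: x=1 → posterior Beta(11/5, 15/4)
obs 3: x=0 → posterior Beta(11/5, 19/4)
obs 4: x=0 → posterior Beta(11/5, 23/4)
obs 5: x=0 → posterior Beta(11/5, 27/4)
obs 6: x=0 → posterior Beta(11/5, 31/4)
obs 7: x=1 → posterior Beta(16/5, 31/4)
obs 8: x=1 → posterior Beta(21/5, 31/4)
obs 9: x=1 → posterior Beta(26/5, 31/4)
obs 10: x=0 → posterior Beta(26/5, 35/4)
obs 11: x=1 → posterior Beta(31/5, 35/4)

k = 2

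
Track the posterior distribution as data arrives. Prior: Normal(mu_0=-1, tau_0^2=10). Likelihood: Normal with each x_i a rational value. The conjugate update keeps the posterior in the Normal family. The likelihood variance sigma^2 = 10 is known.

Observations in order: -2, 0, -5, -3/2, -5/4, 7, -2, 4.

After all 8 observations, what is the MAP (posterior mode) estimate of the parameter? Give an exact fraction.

-7/36

obs 1: x=-2 → posterior Normal(-3/2, 5)
obs 2: x=0 → posterior Normal(-1, 10/3)
obs 3: x=-5 → posterior Normal(-2, 5/2)
obs 4: x=-3/2 → posterior Normal(-19/10, 2)
obs 5: x=-5/4 → posterior Normal(-43/24, 5/3)
obs 6: x=7 → posterior Normal(-15/28, 10/7)
obs 7: x=-2 → posterior Normal(-23/32, 5/4)
obs 8: x=4 → posterior Normal(-7/36, 10/9)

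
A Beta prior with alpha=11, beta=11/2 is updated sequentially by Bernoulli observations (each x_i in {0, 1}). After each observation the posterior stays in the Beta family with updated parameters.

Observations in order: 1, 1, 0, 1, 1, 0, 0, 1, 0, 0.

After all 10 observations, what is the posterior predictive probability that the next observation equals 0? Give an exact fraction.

obs 1: x=1 → posterior Beta(12, 11/2)
obs 2: x=1 → posterior Beta(13, 11/2)
obs 3: x=0 → posterior Beta(13, 13/2)
obs 4: x=1 → posterior Beta(14, 13/2)
obs 5: x=1 → posterior Beta(15, 13/2)
obs 6: x=0 → posterior Beta(15, 15/2)
obs 7: x=0 → posterior Beta(15, 17/2)
obs 8: x=1 → posterior Beta(16, 17/2)
obs 9: x=0 → posterior Beta(16, 19/2)
obs 10: x=0 → posterior Beta(16, 21/2)

21/53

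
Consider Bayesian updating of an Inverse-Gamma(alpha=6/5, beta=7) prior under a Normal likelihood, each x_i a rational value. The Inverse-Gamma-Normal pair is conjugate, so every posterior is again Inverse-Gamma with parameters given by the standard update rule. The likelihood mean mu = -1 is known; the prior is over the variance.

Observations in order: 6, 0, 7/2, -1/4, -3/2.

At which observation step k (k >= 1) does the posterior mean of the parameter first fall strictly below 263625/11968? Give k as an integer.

obs 1: x=6 → posterior Inverse-Gamma(17/10, 63/2)
obs 2: x=0 → posterior Inverse-Gamma(11/5, 32)
obs 3: x=7/2 → posterior Inverse-Gamma(27/10, 337/8)
obs 4: x=-1/4 → posterior Inverse-Gamma(16/5, 1357/32)
obs 5: x=-3/2 → posterior Inverse-Gamma(37/10, 1361/32)

k = 4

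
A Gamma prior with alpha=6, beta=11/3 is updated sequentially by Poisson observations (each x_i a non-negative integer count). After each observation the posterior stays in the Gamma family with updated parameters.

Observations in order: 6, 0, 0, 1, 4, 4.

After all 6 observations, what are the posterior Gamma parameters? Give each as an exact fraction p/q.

alpha=21, beta=29/3

obs 1: x=6 → posterior Gamma(12, 14/3)
obs 2: x=0 → posterior Gamma(12, 17/3)
obs 3: x=0 → posterior Gamma(12, 20/3)
obs 4: x=1 → posterior Gamma(13, 23/3)
obs 5: x=4 → posterior Gamma(17, 26/3)
obs 6: x=4 → posterior Gamma(21, 29/3)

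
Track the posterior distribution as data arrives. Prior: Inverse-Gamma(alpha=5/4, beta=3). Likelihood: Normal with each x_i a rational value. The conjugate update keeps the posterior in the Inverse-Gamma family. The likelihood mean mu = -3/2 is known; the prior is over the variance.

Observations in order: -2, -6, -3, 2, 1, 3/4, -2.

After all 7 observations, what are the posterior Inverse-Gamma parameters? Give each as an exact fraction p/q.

obs 1: x=-2 → posterior Inverse-Gamma(7/4, 25/8)
obs 2: x=-6 → posterior Inverse-Gamma(9/4, 53/4)
obs 3: x=-3 → posterior Inverse-Gamma(11/4, 115/8)
obs 4: x=2 → posterior Inverse-Gamma(13/4, 41/2)
obs 5: x=1 → posterior Inverse-Gamma(15/4, 189/8)
obs 6: x=3/4 → posterior Inverse-Gamma(17/4, 837/32)
obs 7: x=-2 → posterior Inverse-Gamma(19/4, 841/32)

alpha=19/4, beta=841/32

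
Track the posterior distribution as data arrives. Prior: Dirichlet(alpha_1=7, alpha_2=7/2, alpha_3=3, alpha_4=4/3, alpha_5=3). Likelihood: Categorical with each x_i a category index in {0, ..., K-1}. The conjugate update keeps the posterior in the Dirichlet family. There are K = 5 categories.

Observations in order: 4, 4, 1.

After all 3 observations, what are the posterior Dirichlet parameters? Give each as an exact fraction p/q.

alpha_1=7, alpha_2=9/2, alpha_3=3, alpha_4=4/3, alpha_5=5

obs 1: x=4 → posterior Dirichlet(7, 7/2, 3, 4/3, 4)
obs 2: x=4 → posterior Dirichlet(7, 7/2, 3, 4/3, 5)
obs 3: x=1 → posterior Dirichlet(7, 9/2, 3, 4/3, 5)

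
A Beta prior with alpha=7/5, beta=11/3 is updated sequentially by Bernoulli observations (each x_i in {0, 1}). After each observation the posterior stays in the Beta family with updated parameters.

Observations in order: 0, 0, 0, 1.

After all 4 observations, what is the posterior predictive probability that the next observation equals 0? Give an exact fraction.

25/34

obs 1: x=0 → posterior Beta(7/5, 14/3)
obs 2: x=0 → posterior Beta(7/5, 17/3)
obs 3: x=0 → posterior Beta(7/5, 20/3)
obs 4: x=1 → posterior Beta(12/5, 20/3)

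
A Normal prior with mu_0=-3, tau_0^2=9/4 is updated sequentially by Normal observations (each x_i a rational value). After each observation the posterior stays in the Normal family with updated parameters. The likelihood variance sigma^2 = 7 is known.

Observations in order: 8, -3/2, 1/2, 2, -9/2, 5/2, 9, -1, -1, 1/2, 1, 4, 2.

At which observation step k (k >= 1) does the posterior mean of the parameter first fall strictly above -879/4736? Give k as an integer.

obs 1: x=8 → posterior Normal(-12/37, 63/37)
obs 2: x=-3/2 → posterior Normal(-51/92, 63/46)
obs 3: x=1/2 → posterior Normal(-21/55, 63/55)
obs 4: x=2 → posterior Normal(-3/64, 63/64)
obs 5: x=-9/2 → posterior Normal(-87/146, 63/73)
obs 6: x=5/2 → posterior Normal(-21/82, 63/82)
obs 7: x=9 → posterior Normal(60/91, 9/13)
obs 8: x=-1 → posterior Normal(51/100, 63/100)
obs 9: x=-1 → posterior Normal(42/109, 63/109)
obs 10: x=1/2 → posterior Normal(93/236, 63/118)
obs 11: x=1 → posterior Normal(111/254, 63/127)
obs 12: x=4 → posterior Normal(183/272, 63/136)
obs 13: x=2 → posterior Normal(219/290, 63/145)

k = 4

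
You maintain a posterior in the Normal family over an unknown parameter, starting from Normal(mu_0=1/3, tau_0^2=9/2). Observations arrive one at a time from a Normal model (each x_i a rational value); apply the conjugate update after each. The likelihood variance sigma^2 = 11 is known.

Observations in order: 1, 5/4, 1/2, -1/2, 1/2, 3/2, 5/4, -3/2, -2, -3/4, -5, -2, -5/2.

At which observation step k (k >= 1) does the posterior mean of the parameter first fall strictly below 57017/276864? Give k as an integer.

k = 10

obs 1: x=1 → posterior Normal(49/93, 99/31)
obs 2: x=5/4 → posterior Normal(331/480, 99/40)
obs 3: x=1/2 → posterior Normal(55/84, 99/49)
obs 4: x=-1/2 → posterior Normal(331/696, 99/58)
obs 5: x=1/2 → posterior Normal(385/804, 99/67)
obs 6: x=3/2 → posterior Normal(547/912, 99/76)
obs 7: x=5/4 → posterior Normal(341/510, 99/85)
obs 8: x=-3/2 → posterior Normal(65/141, 99/94)
obs 9: x=-2 → posterior Normal(76/309, 99/103)
obs 10: x=-3/4 → posterior Normal(223/1344, 99/112)
obs 11: x=-5 → posterior Normal(-317/1452, 9/11)
obs 12: x=-2 → posterior Normal(-41/120, 99/130)
obs 13: x=-5/2 → posterior Normal(-803/1668, 99/139)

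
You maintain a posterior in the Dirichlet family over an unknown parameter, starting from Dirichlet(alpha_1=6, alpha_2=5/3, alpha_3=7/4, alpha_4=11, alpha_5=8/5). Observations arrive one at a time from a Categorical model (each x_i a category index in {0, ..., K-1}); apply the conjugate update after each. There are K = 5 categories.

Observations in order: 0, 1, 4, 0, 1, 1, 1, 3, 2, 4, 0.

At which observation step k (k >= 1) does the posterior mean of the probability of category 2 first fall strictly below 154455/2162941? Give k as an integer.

k = 3

obs 1: x=0 → posterior Dirichlet(7, 5/3, 7/4, 11, 8/5)
obs 2: x=1 → posterior Dirichlet(7, 8/3, 7/4, 11, 8/5)
obs 3: x=4 → posterior Dirichlet(7, 8/3, 7/4, 11, 13/5)
obs 4: x=0 → posterior Dirichlet(8, 8/3, 7/4, 11, 13/5)
obs 5: x=1 → posterior Dirichlet(8, 11/3, 7/4, 11, 13/5)
obs 6: x=1 → posterior Dirichlet(8, 14/3, 7/4, 11, 13/5)
obs 7: x=1 → posterior Dirichlet(8, 17/3, 7/4, 11, 13/5)
obs 8: x=3 → posterior Dirichlet(8, 17/3, 7/4, 12, 13/5)
obs 9: x=2 → posterior Dirichlet(8, 17/3, 11/4, 12, 13/5)
obs 10: x=4 → posterior Dirichlet(8, 17/3, 11/4, 12, 18/5)
obs 11: x=0 → posterior Dirichlet(9, 17/3, 11/4, 12, 18/5)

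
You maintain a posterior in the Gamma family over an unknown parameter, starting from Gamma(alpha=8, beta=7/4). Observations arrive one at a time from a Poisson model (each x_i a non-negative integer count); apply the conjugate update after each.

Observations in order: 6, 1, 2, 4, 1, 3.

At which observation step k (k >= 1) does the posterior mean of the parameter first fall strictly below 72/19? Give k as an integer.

k = 3

obs 1: x=6 → posterior Gamma(14, 11/4)
obs 2: x=1 → posterior Gamma(15, 15/4)
obs 3: x=2 → posterior Gamma(17, 19/4)
obs 4: x=4 → posterior Gamma(21, 23/4)
obs 5: x=1 → posterior Gamma(22, 27/4)
obs 6: x=3 → posterior Gamma(25, 31/4)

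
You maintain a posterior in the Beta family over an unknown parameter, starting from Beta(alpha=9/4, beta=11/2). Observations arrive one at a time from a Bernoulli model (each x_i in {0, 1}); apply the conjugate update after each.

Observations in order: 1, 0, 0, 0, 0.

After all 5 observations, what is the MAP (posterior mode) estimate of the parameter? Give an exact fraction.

obs 1: x=1 → posterior Beta(13/4, 11/2)
obs 2: x=0 → posterior Beta(13/4, 13/2)
obs 3: x=0 → posterior Beta(13/4, 15/2)
obs 4: x=0 → posterior Beta(13/4, 17/2)
obs 5: x=0 → posterior Beta(13/4, 19/2)

9/43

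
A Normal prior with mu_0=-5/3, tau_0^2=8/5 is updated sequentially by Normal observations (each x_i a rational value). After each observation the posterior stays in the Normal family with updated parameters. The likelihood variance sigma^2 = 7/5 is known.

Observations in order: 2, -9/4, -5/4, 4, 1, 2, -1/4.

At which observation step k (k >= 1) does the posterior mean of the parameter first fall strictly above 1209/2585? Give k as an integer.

obs 1: x=2 → posterior Normal(13/45, 56/75)
obs 2: x=-9/4 → posterior Normal(-41/69, 56/115)
obs 3: x=-5/4 → posterior Normal(-71/93, 56/155)
obs 4: x=4 → posterior Normal(25/117, 56/195)
obs 5: x=1 → posterior Normal(49/141, 56/235)
obs 6: x=2 → posterior Normal(97/165, 56/275)
obs 7: x=-1/4 → posterior Normal(13/27, 8/45)

k = 6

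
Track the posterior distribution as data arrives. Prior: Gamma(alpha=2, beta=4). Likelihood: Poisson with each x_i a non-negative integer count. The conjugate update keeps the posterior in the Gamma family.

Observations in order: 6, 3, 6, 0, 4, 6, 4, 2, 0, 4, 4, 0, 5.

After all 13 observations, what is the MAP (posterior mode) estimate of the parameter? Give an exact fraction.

45/17

obs 1: x=6 → posterior Gamma(8, 5)
obs 2: x=3 → posterior Gamma(11, 6)
obs 3: x=6 → posterior Gamma(17, 7)
obs 4: x=0 → posterior Gamma(17, 8)
obs 5: x=4 → posterior Gamma(21, 9)
obs 6: x=6 → posterior Gamma(27, 10)
obs 7: x=4 → posterior Gamma(31, 11)
obs 8: x=2 → posterior Gamma(33, 12)
obs 9: x=0 → posterior Gamma(33, 13)
obs 10: x=4 → posterior Gamma(37, 14)
obs 11: x=4 → posterior Gamma(41, 15)
obs 12: x=0 → posterior Gamma(41, 16)
obs 13: x=5 → posterior Gamma(46, 17)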